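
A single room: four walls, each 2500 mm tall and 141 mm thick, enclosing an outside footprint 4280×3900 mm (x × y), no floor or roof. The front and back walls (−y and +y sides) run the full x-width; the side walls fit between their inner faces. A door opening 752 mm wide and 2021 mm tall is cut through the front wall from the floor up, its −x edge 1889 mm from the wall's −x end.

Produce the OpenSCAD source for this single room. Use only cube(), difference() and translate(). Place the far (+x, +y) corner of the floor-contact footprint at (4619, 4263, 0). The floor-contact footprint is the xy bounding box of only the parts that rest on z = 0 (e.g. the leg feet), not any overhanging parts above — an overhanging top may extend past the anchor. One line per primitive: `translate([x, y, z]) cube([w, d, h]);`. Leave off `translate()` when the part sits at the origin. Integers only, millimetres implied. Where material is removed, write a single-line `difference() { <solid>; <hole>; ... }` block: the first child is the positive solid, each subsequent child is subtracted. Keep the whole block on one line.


difference() { translate([339, 363, 0]) cube([4280, 141, 2500]); translate([2228, 363, 0]) cube([752, 141, 2021]); }
translate([339, 4122, 0]) cube([4280, 141, 2500]);
translate([339, 504, 0]) cube([141, 3618, 2500]);
translate([4478, 504, 0]) cube([141, 3618, 2500]);


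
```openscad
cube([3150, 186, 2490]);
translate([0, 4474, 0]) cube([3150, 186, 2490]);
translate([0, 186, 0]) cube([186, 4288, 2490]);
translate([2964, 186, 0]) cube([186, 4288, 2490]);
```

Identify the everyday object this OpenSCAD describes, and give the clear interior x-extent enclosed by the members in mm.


A house (or room) frame. The interior width is 2778 mm.

Four 2490 mm walls enclosing a rectangle with no floor or roof — a room or house frame. Outside width is 3150 mm and wall thickness is 186 mm, so the interior width is 3150 − 2 × 186 = 2778 mm.


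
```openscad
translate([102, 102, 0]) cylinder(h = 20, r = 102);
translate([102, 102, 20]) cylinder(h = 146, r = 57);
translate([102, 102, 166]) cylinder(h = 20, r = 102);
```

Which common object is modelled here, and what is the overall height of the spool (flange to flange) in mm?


A spool. The overall height is 186 mm.

Three coaxial cylinders, large–small–large — a spool. Two 20 mm flanges and a 146 mm core give 20 + 146 + 20 = 186 mm.


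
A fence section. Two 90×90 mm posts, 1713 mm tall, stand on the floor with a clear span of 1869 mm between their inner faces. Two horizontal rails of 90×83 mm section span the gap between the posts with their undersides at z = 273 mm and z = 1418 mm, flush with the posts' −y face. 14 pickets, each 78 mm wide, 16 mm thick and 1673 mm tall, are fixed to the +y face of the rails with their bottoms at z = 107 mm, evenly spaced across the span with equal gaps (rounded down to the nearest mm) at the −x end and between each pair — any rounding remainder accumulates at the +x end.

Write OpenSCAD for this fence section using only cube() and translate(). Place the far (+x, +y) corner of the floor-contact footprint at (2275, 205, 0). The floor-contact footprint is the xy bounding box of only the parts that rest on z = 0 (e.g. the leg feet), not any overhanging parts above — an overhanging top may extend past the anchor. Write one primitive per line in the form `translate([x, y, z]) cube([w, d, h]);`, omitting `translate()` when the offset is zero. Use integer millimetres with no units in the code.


translate([226, 115, 0]) cube([90, 90, 1713]);
translate([2185, 115, 0]) cube([90, 90, 1713]);
translate([316, 115, 273]) cube([1869, 90, 83]);
translate([316, 115, 1418]) cube([1869, 90, 83]);
translate([367, 205, 107]) cube([78, 16, 1673]);
translate([496, 205, 107]) cube([78, 16, 1673]);
translate([625, 205, 107]) cube([78, 16, 1673]);
translate([754, 205, 107]) cube([78, 16, 1673]);
translate([883, 205, 107]) cube([78, 16, 1673]);
translate([1012, 205, 107]) cube([78, 16, 1673]);
translate([1141, 205, 107]) cube([78, 16, 1673]);
translate([1270, 205, 107]) cube([78, 16, 1673]);
translate([1399, 205, 107]) cube([78, 16, 1673]);
translate([1528, 205, 107]) cube([78, 16, 1673]);
translate([1657, 205, 107]) cube([78, 16, 1673]);
translate([1786, 205, 107]) cube([78, 16, 1673]);
translate([1915, 205, 107]) cube([78, 16, 1673]);
translate([2044, 205, 107]) cube([78, 16, 1673]);


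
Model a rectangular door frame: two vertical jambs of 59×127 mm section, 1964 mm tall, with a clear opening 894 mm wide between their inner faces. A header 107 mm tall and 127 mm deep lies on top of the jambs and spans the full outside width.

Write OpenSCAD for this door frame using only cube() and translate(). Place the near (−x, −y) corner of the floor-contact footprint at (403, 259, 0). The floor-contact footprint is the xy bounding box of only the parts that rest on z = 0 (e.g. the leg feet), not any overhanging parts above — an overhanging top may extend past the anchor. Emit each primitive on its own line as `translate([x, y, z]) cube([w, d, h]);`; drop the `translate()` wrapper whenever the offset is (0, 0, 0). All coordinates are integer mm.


translate([403, 259, 0]) cube([59, 127, 1964]);
translate([1356, 259, 0]) cube([59, 127, 1964]);
translate([403, 259, 1964]) cube([1012, 127, 107]);


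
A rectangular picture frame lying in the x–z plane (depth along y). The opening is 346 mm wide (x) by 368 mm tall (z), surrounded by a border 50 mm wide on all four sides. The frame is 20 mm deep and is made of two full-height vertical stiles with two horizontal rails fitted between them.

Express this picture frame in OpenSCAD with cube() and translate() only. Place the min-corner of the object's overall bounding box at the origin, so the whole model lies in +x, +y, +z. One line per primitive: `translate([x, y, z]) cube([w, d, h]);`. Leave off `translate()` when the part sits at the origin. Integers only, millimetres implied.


cube([50, 20, 468]);
translate([396, 0, 0]) cube([50, 20, 468]);
translate([50, 0, 0]) cube([346, 20, 50]);
translate([50, 0, 418]) cube([346, 20, 50]);


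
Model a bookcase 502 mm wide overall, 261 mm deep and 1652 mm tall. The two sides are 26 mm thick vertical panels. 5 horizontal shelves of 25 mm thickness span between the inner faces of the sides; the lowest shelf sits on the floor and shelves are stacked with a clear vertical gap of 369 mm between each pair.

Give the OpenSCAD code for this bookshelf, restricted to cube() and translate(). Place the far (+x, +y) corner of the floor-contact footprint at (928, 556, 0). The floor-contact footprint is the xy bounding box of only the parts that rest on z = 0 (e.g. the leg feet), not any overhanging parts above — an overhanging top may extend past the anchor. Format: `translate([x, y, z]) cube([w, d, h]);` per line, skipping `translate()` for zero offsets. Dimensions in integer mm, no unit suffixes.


translate([426, 295, 0]) cube([26, 261, 1652]);
translate([902, 295, 0]) cube([26, 261, 1652]);
translate([452, 295, 0]) cube([450, 261, 25]);
translate([452, 295, 394]) cube([450, 261, 25]);
translate([452, 295, 788]) cube([450, 261, 25]);
translate([452, 295, 1182]) cube([450, 261, 25]);
translate([452, 295, 1576]) cube([450, 261, 25]);


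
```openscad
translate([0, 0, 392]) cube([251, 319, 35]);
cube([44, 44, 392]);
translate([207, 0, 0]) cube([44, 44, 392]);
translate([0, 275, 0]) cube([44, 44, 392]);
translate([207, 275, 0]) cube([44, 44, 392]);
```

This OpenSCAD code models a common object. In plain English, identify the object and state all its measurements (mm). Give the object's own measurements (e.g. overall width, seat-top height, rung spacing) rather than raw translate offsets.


A simple wooden stool: a rectangular seat 251 mm (x) by 319 mm (y), 35 mm thick, top face at z = 427 mm, on four square legs, each 44×44 mm in cross-section. The legs rest on z = 0, each flush with a corner of the seat.


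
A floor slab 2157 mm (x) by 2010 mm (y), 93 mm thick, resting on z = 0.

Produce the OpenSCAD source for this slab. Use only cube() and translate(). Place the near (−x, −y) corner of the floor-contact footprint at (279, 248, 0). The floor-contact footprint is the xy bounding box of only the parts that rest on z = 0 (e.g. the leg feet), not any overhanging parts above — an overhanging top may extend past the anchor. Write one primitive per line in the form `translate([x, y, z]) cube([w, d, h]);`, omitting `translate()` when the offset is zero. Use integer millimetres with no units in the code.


translate([279, 248, 0]) cube([2157, 2010, 93]);


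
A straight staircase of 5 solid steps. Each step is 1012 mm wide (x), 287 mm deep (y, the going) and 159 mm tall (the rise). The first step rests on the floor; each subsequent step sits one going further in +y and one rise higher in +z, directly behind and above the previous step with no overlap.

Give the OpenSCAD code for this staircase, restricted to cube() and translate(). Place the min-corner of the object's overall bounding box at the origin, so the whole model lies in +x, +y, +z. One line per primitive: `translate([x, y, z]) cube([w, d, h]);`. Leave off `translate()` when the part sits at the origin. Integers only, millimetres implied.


cube([1012, 287, 159]);
translate([0, 287, 159]) cube([1012, 287, 159]);
translate([0, 574, 318]) cube([1012, 287, 159]);
translate([0, 861, 477]) cube([1012, 287, 159]);
translate([0, 1148, 636]) cube([1012, 287, 159]);


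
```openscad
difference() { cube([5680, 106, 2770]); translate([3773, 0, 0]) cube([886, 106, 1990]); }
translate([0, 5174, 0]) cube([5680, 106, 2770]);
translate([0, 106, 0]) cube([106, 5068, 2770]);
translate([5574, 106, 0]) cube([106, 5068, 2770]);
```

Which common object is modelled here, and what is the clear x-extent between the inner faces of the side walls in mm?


A single room. The interior width is 5468 mm.

Four walls enclosing a rectangle with a door in the front wall — a room. Outside width 5680 minus two 106 mm walls gives 5468 mm.


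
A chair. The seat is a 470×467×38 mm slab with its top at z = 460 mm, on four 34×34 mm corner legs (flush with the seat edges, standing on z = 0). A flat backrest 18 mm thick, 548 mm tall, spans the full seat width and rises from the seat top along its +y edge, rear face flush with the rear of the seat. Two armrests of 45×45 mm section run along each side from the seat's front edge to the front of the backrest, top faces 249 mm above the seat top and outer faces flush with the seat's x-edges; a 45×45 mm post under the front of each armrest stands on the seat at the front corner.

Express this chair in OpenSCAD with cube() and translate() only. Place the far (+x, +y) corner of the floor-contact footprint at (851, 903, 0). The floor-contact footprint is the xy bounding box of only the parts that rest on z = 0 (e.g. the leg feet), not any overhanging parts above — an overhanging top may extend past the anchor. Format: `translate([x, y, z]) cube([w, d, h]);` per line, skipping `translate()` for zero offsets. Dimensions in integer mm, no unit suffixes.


// leg_h = 460 - 38 = 422
// arm post h = 249 - 45 = 204
translate([381, 436, 422]) cube([470, 467, 38]);
translate([381, 436, 0]) cube([34, 34, 422]);
translate([817, 436, 0]) cube([34, 34, 422]);
translate([381, 869, 0]) cube([34, 34, 422]);
translate([817, 869, 0]) cube([34, 34, 422]);
translate([381, 885, 460]) cube([470, 18, 548]);
translate([381, 436, 664]) cube([45, 449, 45]);
translate([806, 436, 664]) cube([45, 449, 45]);
translate([381, 436, 460]) cube([45, 45, 204]);
translate([806, 436, 460]) cube([45, 45, 204]);


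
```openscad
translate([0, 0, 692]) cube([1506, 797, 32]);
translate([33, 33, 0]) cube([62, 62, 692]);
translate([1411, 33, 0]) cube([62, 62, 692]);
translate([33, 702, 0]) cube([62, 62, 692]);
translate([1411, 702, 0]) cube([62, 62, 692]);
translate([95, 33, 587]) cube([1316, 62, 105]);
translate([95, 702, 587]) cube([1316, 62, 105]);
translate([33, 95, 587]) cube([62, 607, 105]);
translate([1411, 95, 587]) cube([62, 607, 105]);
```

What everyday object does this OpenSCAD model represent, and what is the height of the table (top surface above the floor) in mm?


A table. The table height is 724 mm.

A 1506×797×32 slab sits at z = 692 on four 62 mm square posts — a table. The top surface is at 692 + 32 = 724 mm.


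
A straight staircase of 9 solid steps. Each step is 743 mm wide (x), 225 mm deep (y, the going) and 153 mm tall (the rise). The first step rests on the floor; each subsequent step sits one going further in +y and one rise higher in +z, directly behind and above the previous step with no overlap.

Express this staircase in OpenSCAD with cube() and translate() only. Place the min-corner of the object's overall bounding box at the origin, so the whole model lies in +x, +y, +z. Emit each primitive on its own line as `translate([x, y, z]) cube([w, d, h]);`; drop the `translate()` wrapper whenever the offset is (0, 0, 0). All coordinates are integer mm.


cube([743, 225, 153]);
translate([0, 225, 153]) cube([743, 225, 153]);
translate([0, 450, 306]) cube([743, 225, 153]);
translate([0, 675, 459]) cube([743, 225, 153]);
translate([0, 900, 612]) cube([743, 225, 153]);
translate([0, 1125, 765]) cube([743, 225, 153]);
translate([0, 1350, 918]) cube([743, 225, 153]);
translate([0, 1575, 1071]) cube([743, 225, 153]);
translate([0, 1800, 1224]) cube([743, 225, 153]);


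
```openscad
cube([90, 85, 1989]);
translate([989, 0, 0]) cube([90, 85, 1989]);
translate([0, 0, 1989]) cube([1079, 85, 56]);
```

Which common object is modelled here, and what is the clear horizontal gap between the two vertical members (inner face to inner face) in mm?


A door frame. The clear opening width is 899 mm.

Two 1989 mm tall posts with a header on top — a door frame. The left jamb is 90 mm wide at x = 0; the right jamb starts at x = 989. The clear opening is 989 − 90 = 899 mm.


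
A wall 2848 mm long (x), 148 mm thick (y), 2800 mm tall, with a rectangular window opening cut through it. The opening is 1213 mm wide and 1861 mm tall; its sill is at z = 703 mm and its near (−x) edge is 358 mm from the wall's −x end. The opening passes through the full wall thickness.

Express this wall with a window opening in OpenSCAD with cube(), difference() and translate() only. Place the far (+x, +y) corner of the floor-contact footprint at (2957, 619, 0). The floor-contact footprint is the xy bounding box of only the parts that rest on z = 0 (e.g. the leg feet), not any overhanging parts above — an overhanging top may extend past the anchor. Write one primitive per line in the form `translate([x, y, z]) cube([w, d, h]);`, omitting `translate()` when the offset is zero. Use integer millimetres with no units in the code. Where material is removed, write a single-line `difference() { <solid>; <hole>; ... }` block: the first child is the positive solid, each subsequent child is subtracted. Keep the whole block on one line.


difference() { translate([109, 471, 0]) cube([2848, 148, 2800]); translate([467, 471, 703]) cube([1213, 148, 1861]); }


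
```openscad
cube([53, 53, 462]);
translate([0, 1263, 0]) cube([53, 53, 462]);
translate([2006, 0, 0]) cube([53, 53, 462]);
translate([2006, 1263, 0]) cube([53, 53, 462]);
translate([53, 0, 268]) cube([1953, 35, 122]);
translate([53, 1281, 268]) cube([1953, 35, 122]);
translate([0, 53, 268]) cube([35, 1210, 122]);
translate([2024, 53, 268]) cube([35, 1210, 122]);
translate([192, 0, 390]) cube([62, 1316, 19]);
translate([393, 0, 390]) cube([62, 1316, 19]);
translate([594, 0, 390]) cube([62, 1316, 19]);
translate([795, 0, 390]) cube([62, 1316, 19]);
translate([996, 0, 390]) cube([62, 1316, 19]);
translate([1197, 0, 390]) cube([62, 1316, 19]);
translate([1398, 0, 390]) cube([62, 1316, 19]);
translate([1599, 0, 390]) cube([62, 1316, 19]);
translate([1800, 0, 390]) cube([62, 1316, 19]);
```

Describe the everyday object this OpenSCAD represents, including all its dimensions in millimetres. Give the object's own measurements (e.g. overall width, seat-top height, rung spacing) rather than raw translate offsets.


A bed frame 2059 mm long (x) by 1316 mm wide (y). Four 53×53 mm corner posts, 462 mm tall, at the corners of the footprint. Four rails of 35 mm thickness and 122 mm height run between adjacent posts with their undersides at z = 268 mm, their outer faces flush with the outside of the frame (the two x-running rails run between the posts' inner faces; the two y-running rails run between the posts' inner faces). 9 slats, each 62 mm wide (x) and 19 mm thick, lie across the top of the two x-running rails, running the full 1316 mm width of the frame in y; along x they sit between the end posts with a 139 mm gap after the −x posts and between neighbouring slats, leaving 144 mm before the +x posts.


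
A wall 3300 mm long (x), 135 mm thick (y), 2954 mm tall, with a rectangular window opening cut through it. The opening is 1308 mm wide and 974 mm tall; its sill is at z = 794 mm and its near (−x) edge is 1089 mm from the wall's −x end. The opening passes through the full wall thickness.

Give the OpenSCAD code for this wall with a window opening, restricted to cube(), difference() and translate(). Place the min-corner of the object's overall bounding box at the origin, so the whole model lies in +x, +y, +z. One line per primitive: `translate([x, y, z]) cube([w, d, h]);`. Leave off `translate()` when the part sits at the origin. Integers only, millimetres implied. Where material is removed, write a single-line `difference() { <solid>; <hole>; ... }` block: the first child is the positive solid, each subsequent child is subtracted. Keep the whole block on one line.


difference() { cube([3300, 135, 2954]); translate([1089, 0, 794]) cube([1308, 135, 974]); }


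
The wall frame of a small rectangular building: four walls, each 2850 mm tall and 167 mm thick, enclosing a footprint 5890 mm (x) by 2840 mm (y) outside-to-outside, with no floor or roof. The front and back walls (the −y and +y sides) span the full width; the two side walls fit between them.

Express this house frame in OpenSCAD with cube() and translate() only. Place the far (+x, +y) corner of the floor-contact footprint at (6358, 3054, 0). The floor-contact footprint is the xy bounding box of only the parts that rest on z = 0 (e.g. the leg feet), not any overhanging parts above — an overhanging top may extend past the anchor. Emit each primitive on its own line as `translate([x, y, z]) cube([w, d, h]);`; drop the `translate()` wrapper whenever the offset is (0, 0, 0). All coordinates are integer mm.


translate([468, 214, 0]) cube([5890, 167, 2850]);
translate([468, 2887, 0]) cube([5890, 167, 2850]);
translate([468, 381, 0]) cube([167, 2506, 2850]);
translate([6191, 381, 0]) cube([167, 2506, 2850]);


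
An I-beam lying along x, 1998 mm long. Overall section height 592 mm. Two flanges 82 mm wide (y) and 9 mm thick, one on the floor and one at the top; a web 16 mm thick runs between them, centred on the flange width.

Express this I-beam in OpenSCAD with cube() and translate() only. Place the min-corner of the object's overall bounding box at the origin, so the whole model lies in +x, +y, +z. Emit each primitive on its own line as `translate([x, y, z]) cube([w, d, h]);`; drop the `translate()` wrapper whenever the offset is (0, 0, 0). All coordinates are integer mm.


cube([1998, 82, 9]);
translate([0, 33, 9]) cube([1998, 16, 574]);
translate([0, 0, 583]) cube([1998, 82, 9]);


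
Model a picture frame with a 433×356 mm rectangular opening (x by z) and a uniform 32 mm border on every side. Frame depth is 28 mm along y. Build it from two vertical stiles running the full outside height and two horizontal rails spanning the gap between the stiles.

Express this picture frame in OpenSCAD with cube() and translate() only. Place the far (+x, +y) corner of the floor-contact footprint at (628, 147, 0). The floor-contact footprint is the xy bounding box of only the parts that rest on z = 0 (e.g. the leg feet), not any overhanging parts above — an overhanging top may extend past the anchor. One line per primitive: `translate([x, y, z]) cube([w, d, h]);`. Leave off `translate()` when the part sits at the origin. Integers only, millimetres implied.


translate([131, 119, 0]) cube([32, 28, 420]);
translate([596, 119, 0]) cube([32, 28, 420]);
translate([163, 119, 0]) cube([433, 28, 32]);
translate([163, 119, 388]) cube([433, 28, 32]);


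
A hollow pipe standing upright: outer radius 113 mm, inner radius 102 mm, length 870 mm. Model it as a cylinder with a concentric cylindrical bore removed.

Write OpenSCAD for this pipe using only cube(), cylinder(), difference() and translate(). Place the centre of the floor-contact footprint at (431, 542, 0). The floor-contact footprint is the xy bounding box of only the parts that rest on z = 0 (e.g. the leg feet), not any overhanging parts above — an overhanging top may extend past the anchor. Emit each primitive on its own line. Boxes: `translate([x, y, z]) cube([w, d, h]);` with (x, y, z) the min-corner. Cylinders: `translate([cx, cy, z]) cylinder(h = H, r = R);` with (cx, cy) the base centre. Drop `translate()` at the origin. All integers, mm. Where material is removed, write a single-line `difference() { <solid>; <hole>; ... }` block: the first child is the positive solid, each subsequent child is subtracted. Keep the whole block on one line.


difference() { translate([431, 542, 0]) cylinder(h = 870, r = 113); translate([431, 542, 0]) cylinder(h = 870, r = 102); }


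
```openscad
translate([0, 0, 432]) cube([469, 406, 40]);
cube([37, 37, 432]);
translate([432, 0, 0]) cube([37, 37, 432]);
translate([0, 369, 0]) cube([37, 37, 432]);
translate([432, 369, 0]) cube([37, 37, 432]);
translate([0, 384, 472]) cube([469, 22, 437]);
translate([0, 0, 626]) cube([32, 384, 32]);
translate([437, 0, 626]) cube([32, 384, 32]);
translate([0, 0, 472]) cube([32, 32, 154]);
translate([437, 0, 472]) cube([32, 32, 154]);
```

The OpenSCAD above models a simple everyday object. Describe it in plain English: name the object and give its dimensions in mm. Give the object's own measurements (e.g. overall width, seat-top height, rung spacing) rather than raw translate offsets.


A chair. The seat is a 469×406×40 mm slab with its top at z = 472 mm, on four 37×37 mm corner legs (flush with the seat edges, standing on z = 0). A flat backrest 22 mm thick, 437 mm tall, spans the full seat width and rises from the seat top along its +y edge, rear face flush with the rear of the seat. Two armrests of 32×32 mm section run along each side from the seat's front edge to the front of the backrest, top faces 186 mm above the seat top and outer faces flush with the seat's x-edges; a 32×32 mm post under the front of each armrest stands on the seat at the front corner.


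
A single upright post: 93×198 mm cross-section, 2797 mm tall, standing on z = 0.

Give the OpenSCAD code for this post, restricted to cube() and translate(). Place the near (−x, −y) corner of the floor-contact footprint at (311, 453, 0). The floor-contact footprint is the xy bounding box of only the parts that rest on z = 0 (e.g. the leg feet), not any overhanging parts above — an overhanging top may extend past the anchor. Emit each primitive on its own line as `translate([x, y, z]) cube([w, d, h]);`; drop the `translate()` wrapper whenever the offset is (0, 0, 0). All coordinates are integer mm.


translate([311, 453, 0]) cube([93, 198, 2797]);


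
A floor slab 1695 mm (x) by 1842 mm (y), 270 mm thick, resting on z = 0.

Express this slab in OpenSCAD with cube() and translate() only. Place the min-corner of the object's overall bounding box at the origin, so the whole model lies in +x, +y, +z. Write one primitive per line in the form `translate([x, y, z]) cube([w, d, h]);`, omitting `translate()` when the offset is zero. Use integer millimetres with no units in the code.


cube([1695, 1842, 270]);


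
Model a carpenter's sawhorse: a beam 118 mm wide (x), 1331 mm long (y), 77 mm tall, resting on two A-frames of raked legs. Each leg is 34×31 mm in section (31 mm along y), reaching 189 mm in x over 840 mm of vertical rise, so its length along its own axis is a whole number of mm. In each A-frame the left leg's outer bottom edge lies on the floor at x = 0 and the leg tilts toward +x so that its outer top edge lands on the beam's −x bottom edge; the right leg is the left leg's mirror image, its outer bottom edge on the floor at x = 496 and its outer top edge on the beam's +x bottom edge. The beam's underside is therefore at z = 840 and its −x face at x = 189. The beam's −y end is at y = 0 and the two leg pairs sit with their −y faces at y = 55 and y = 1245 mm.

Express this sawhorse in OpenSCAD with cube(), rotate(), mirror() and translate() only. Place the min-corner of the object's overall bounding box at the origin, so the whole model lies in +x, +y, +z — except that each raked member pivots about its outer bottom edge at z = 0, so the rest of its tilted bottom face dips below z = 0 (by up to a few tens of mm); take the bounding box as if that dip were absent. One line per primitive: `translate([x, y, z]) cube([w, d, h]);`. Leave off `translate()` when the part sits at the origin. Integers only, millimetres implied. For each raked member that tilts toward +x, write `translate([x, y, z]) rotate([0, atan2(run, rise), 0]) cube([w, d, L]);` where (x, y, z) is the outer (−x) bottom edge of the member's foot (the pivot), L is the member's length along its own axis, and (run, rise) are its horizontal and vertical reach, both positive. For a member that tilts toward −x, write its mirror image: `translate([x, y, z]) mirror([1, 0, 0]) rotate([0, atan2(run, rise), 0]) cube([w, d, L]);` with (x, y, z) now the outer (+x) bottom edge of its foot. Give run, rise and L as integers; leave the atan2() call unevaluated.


translate([189, 0, 840]) cube([118, 1331, 77]);
translate([0, 55, 0]) rotate([0, atan2(189, 840), 0]) cube([34, 31, 861]);
translate([496, 55, 0]) mirror([1, 0, 0]) rotate([0, atan2(189, 840), 0]) cube([34, 31, 861]);
translate([0, 1245, 0]) rotate([0, atan2(189, 840), 0]) cube([34, 31, 861]);
translate([496, 1245, 0]) mirror([1, 0, 0]) rotate([0, atan2(189, 840), 0]) cube([34, 31, 861]);


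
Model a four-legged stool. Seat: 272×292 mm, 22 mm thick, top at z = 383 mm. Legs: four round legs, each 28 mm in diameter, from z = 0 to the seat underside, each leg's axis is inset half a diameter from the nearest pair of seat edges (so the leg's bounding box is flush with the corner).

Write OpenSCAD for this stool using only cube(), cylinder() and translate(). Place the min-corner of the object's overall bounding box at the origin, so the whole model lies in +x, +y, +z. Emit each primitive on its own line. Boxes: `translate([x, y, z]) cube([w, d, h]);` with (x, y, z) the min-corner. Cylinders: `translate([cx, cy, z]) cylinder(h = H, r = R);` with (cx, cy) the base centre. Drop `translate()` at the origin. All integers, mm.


translate([0, 0, 361]) cube([272, 292, 22]);
translate([14, 14, 0]) cylinder(h = 361, r = 14);
translate([258, 14, 0]) cylinder(h = 361, r = 14);
translate([14, 278, 0]) cylinder(h = 361, r = 14);
translate([258, 278, 0]) cylinder(h = 361, r = 14);


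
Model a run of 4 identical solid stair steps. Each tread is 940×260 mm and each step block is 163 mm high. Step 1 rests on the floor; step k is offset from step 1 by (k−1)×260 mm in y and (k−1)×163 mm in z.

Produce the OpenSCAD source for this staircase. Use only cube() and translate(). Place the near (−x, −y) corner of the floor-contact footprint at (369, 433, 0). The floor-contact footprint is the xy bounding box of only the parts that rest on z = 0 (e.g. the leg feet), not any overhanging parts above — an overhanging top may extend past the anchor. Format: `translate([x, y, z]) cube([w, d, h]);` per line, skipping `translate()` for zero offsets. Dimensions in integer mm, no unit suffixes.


translate([369, 433, 0]) cube([940, 260, 163]);
translate([369, 693, 163]) cube([940, 260, 163]);
translate([369, 953, 326]) cube([940, 260, 163]);
translate([369, 1213, 489]) cube([940, 260, 163]);


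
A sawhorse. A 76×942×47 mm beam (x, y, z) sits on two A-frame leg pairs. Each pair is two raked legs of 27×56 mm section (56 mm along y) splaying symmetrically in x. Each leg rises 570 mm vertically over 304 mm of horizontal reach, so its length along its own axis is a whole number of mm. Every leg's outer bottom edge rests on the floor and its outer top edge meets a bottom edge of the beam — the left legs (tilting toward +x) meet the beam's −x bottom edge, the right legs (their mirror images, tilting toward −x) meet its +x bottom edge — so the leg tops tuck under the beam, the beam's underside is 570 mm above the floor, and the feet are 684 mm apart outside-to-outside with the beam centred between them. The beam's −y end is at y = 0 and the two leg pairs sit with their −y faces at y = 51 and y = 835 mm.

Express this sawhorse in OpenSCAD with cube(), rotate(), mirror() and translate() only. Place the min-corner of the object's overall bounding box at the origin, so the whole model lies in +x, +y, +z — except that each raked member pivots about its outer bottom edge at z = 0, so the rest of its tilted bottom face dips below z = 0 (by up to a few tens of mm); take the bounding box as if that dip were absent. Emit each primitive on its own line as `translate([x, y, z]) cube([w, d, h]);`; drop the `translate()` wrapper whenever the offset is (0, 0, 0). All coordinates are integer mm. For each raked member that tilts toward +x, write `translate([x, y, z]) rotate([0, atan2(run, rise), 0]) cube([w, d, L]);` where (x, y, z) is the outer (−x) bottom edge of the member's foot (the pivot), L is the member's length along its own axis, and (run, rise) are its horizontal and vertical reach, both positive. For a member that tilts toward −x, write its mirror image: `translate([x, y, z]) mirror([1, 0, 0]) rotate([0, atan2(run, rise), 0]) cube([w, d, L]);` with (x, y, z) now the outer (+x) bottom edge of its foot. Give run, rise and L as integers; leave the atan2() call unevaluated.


translate([304, 0, 570]) cube([76, 942, 47]);
translate([0, 51, 0]) rotate([0, atan2(304, 570), 0]) cube([27, 56, 646]);
translate([684, 51, 0]) mirror([1, 0, 0]) rotate([0, atan2(304, 570), 0]) cube([27, 56, 646]);
translate([0, 835, 0]) rotate([0, atan2(304, 570), 0]) cube([27, 56, 646]);
translate([684, 835, 0]) mirror([1, 0, 0]) rotate([0, atan2(304, 570), 0]) cube([27, 56, 646]);


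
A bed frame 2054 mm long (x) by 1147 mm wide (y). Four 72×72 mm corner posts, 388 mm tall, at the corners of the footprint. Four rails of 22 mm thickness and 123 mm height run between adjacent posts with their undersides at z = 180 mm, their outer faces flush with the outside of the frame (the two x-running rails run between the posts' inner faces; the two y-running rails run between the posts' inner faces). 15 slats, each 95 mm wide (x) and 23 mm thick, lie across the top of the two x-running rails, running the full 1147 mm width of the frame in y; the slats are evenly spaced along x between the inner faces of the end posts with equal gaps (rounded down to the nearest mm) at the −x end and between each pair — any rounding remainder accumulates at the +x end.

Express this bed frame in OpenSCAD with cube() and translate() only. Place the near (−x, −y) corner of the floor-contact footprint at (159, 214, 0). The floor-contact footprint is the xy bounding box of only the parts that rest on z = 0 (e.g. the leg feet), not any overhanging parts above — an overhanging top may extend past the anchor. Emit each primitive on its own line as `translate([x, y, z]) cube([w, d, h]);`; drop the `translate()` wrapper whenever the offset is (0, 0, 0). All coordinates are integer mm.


translate([159, 214, 0]) cube([72, 72, 388]);
translate([159, 1289, 0]) cube([72, 72, 388]);
translate([2141, 214, 0]) cube([72, 72, 388]);
translate([2141, 1289, 0]) cube([72, 72, 388]);
translate([231, 214, 180]) cube([1910, 22, 123]);
translate([231, 1339, 180]) cube([1910, 22, 123]);
translate([159, 286, 180]) cube([22, 1003, 123]);
translate([2191, 286, 180]) cube([22, 1003, 123]);
translate([261, 214, 303]) cube([95, 1147, 23]);
translate([386, 214, 303]) cube([95, 1147, 23]);
translate([511, 214, 303]) cube([95, 1147, 23]);
translate([636, 214, 303]) cube([95, 1147, 23]);
translate([761, 214, 303]) cube([95, 1147, 23]);
translate([886, 214, 303]) cube([95, 1147, 23]);
translate([1011, 214, 303]) cube([95, 1147, 23]);
translate([1136, 214, 303]) cube([95, 1147, 23]);
translate([1261, 214, 303]) cube([95, 1147, 23]);
translate([1386, 214, 303]) cube([95, 1147, 23]);
translate([1511, 214, 303]) cube([95, 1147, 23]);
translate([1636, 214, 303]) cube([95, 1147, 23]);
translate([1761, 214, 303]) cube([95, 1147, 23]);
translate([1886, 214, 303]) cube([95, 1147, 23]);
translate([2011, 214, 303]) cube([95, 1147, 23]);


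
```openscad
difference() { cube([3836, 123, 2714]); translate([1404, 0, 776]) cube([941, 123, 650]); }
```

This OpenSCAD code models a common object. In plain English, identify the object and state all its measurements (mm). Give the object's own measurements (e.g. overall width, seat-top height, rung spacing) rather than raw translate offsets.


A wall 3836 mm long (x), 123 mm thick (y), 2714 mm tall, with a rectangular window opening cut through it. The opening is 941 mm wide and 650 mm tall; its sill is at z = 776 mm and its near (−x) edge is 1404 mm from the wall's −x end. The opening passes through the full wall thickness.


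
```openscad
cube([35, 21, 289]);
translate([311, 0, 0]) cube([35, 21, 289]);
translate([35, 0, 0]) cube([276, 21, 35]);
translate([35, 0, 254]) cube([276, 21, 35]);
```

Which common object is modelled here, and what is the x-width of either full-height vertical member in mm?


A picture frame. The border width is 35 mm.

Four thin pieces enclosing a rectangular opening — a picture frame. The two full-height stiles are 289 mm tall; the top rail sits at z = 254 and is 35 mm tall, so the border above the opening is 289 − 254 = 35 mm, matching the stile x-width.


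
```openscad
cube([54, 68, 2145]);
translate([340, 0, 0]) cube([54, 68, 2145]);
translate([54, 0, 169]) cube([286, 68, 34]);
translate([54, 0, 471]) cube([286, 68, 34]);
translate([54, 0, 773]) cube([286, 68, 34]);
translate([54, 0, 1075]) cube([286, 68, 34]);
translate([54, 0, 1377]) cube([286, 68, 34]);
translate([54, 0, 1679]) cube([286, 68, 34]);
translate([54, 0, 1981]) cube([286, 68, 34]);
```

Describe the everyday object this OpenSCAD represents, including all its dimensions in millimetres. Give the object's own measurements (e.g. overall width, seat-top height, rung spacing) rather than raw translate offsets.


A straight ladder. Two 54×68 mm vertical rails, 2145 mm tall, stand 394 mm apart (outside-to-outside) with their front faces coplanar on the −y side. 7 rungs, each 68 mm deep and 34 mm tall, span between the inner faces of the rails, front faces flush with the rails. The lowest rung's underside is at z = 169 mm and rungs are spaced 302 mm apart (underside to underside).


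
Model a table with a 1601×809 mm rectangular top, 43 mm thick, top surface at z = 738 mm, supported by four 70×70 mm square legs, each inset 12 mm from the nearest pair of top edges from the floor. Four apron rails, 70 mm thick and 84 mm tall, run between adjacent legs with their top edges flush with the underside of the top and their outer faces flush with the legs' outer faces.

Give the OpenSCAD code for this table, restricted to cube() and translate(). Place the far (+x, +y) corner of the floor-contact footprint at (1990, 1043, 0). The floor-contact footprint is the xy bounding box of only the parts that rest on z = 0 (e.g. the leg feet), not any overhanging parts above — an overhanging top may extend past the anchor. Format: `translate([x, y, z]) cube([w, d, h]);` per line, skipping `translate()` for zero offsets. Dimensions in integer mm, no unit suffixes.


translate([401, 246, 695]) cube([1601, 809, 43]);
translate([413, 258, 0]) cube([70, 70, 695]);
translate([1920, 258, 0]) cube([70, 70, 695]);
translate([413, 973, 0]) cube([70, 70, 695]);
translate([1920, 973, 0]) cube([70, 70, 695]);
translate([483, 258, 611]) cube([1437, 70, 84]);
translate([483, 973, 611]) cube([1437, 70, 84]);
translate([413, 328, 611]) cube([70, 645, 84]);
translate([1920, 328, 611]) cube([70, 645, 84]);


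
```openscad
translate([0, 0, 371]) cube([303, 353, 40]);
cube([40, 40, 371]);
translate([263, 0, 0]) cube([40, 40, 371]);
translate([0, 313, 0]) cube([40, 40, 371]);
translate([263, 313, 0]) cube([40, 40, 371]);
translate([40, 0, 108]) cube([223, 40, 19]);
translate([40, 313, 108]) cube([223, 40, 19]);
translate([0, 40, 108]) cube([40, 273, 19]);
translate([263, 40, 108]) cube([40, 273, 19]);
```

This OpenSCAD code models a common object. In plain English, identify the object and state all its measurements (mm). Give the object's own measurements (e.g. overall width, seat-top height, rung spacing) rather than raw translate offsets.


A four-legged stool. The seat is a 303×353×40 mm slab whose top surface is at z = 411 mm; four square legs, each 40×40 mm in cross-section, run from the floor (z = 0) to the underside of the seat, each flush with a corner of the seat. Four stretchers, 40 mm wide and 19 mm tall, connect adjacent legs with their undersides at z = 108 mm, each running between the inner faces of the legs it joins and aligned with the legs' outer faces on the other axis.


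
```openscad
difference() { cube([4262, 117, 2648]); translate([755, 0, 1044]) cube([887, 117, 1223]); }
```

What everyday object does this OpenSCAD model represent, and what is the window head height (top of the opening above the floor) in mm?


A wall with a window opening. The window head height is 2267 mm.

A wall with a rectangular opening subtracted — a window. Sill at z = 1044, opening 1223 mm tall, so the head is at 1044 + 1223 = 2267 mm.


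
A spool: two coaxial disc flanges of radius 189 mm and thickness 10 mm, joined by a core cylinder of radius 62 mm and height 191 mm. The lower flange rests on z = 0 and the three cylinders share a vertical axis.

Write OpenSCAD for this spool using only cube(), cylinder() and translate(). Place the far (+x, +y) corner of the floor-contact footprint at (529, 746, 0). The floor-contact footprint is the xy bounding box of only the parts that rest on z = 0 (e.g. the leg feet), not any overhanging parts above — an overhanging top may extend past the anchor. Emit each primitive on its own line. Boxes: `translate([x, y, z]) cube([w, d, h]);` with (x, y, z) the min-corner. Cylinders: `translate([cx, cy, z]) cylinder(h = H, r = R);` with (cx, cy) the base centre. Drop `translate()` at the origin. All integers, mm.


translate([340, 557, 0]) cylinder(h = 10, r = 189);
translate([340, 557, 10]) cylinder(h = 191, r = 62);
translate([340, 557, 201]) cylinder(h = 10, r = 189);


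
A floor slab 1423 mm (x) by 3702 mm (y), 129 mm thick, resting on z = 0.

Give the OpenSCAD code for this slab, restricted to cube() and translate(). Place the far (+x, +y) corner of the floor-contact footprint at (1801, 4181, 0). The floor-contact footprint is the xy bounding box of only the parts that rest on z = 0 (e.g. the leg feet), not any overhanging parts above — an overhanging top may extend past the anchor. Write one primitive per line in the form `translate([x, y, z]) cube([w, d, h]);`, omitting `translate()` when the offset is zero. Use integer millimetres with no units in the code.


translate([378, 479, 0]) cube([1423, 3702, 129]);


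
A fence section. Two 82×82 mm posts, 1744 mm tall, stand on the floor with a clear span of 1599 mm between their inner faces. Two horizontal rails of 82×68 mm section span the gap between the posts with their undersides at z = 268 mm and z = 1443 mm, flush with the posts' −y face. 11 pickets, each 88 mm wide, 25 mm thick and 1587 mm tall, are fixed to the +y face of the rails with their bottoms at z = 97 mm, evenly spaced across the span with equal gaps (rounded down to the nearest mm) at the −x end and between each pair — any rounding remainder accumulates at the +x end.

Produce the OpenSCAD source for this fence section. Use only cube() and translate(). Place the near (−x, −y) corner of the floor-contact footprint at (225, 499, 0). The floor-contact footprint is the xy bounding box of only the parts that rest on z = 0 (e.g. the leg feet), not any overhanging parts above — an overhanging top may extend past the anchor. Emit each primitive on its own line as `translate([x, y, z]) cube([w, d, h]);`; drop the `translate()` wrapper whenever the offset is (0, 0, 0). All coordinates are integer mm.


translate([225, 499, 0]) cube([82, 82, 1744]);
translate([1906, 499, 0]) cube([82, 82, 1744]);
translate([307, 499, 268]) cube([1599, 82, 68]);
translate([307, 499, 1443]) cube([1599, 82, 68]);
translate([359, 581, 97]) cube([88, 25, 1587]);
translate([499, 581, 97]) cube([88, 25, 1587]);
translate([639, 581, 97]) cube([88, 25, 1587]);
translate([779, 581, 97]) cube([88, 25, 1587]);
translate([919, 581, 97]) cube([88, 25, 1587]);
translate([1059, 581, 97]) cube([88, 25, 1587]);
translate([1199, 581, 97]) cube([88, 25, 1587]);
translate([1339, 581, 97]) cube([88, 25, 1587]);
translate([1479, 581, 97]) cube([88, 25, 1587]);
translate([1619, 581, 97]) cube([88, 25, 1587]);
translate([1759, 581, 97]) cube([88, 25, 1587]);
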